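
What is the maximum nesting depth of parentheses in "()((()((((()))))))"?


Input: "()((()((((()))))))"
Tracking depth:
  Position 0 '(': depth becomes 1
  Position 1 ')': depth becomes 0
  Position 2 '(': depth becomes 1
  Position 3 '(': depth becomes 2
  Position 4 '(': depth becomes 3
  Position 5 ')': depth becomes 2
  Position 6 '(': depth becomes 3
  Position 7 '(': depth becomes 4
  Position 8 '(': depth becomes 5
  Position 9 '(': depth becomes 6
  Position 10 '(': depth becomes 7
  Position 11 ')': depth becomes 6
  Position 12 ')': depth becomes 5
  Position 13 ')': depth becomes 4
  Position 14 ')': depth becomes 3
  Position 15 ')': depth becomes 2
  Position 16 ')': depth becomes 1
  Position 17 ')': depth becomes 0
Maximum depth reached: 7

7


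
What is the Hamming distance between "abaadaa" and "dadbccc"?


Comparing "abaadaa" and "dadbccc" position by position:
  Position 0: 'a' vs 'd' => differ
  Position 1: 'b' vs 'a' => differ
  Position 2: 'a' vs 'd' => differ
  Position 3: 'a' vs 'b' => differ
  Position 4: 'd' vs 'c' => differ
  Position 5: 'a' vs 'c' => differ
  Position 6: 'a' vs 'c' => differ
Total differences (Hamming distance): 7

7


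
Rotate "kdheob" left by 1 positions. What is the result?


Input: "kdheob", rotate left by 1
First 1 characters: "k"
Remaining characters: "dheob"
Concatenate remaining + first: "dheob" + "k" = "dheobk"

dheobk


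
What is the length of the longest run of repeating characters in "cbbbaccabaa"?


Input: "cbbbaccabaa"
Scanning for longest run:
  Position 1 ('b'): new char, reset run to 1
  Position 2 ('b'): continues run of 'b', length=2
  Position 3 ('b'): continues run of 'b', length=3
  Position 4 ('a'): new char, reset run to 1
  Position 5 ('c'): new char, reset run to 1
  Position 6 ('c'): continues run of 'c', length=2
  Position 7 ('a'): new char, reset run to 1
  Position 8 ('b'): new char, reset run to 1
  Position 9 ('a'): new char, reset run to 1
  Position 10 ('a'): continues run of 'a', length=2
Longest run: 'b' with length 3

3


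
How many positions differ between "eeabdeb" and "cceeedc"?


Comparing "eeabdeb" and "cceeedc" position by position:
  Position 0: 'e' vs 'c' => DIFFER
  Position 1: 'e' vs 'c' => DIFFER
  Position 2: 'a' vs 'e' => DIFFER
  Position 3: 'b' vs 'e' => DIFFER
  Position 4: 'd' vs 'e' => DIFFER
  Position 5: 'e' vs 'd' => DIFFER
  Position 6: 'b' vs 'c' => DIFFER
Positions that differ: 7

7


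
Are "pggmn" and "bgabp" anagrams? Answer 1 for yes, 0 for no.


Strings: "pggmn", "bgabp"
Sorted first:  ggmnp
Sorted second: abbgp
Differ at position 0: 'g' vs 'a' => not anagrams

0


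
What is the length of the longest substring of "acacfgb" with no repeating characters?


Input: "acacfgb"
Sliding window (track last position of each char):
  Position 0 ('a'): window [0,0] length 1 -- new best
  Position 1 ('c'): window [0,1] length 2 -- new best
  Position 2 ('a'): repeat (last at 0), move window start to 1
  Position 2 ('a'): window [1,2] length 2
  Position 3 ('c'): repeat (last at 1), move window start to 2
  Position 3 ('c'): window [2,3] length 2
  Position 4 ('f'): window [2,4] length 3 -- new best
  Position 5 ('g'): window [2,5] length 4 -- new best
  Position 6 ('b'): window [2,6] length 5 -- new best
Longest substring with no repeats: "acfgb" with length 5

5


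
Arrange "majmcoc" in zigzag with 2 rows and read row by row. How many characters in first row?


Zigzag "majmcoc" into 2 rows:
Placing characters:
  'm' => row 0
  'a' => row 1
  'j' => row 0
  'm' => row 1
  'c' => row 0
  'o' => row 1
  'c' => row 0
Rows:
  Row 0: "mjcc"
  Row 1: "amo"
First row length: 4

4


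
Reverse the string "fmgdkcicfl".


Input: fmgdkcicfl
Reading characters right to left:
  Position 9: 'l'
  Position 8: 'f'
  Position 7: 'c'
  Position 6: 'i'
  Position 5: 'c'
  Position 4: 'k'
  Position 3: 'd'
  Position 2: 'g'
  Position 1: 'm'
  Position 0: 'f'
Reversed: lfcickdgmf

lfcickdgmf


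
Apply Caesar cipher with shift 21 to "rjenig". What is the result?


Caesar cipher: shift "rjenig" by 21
  'r' (pos 17) + 21 = pos 12 = 'm'
  'j' (pos 9) + 21 = pos 4 = 'e'
  'e' (pos 4) + 21 = pos 25 = 'z'
  'n' (pos 13) + 21 = pos 8 = 'i'
  'i' (pos 8) + 21 = pos 3 = 'd'
  'g' (pos 6) + 21 = pos 1 = 'b'
Result: mezidb

mezidb


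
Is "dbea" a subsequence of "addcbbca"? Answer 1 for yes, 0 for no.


Check if "dbea" is a subsequence of "addcbbca"
Greedy scan:
  Position 0 ('a'): no match needed
  Position 1 ('d'): matches sub[0] = 'd'
  Position 2 ('d'): no match needed
  Position 3 ('c'): no match needed
  Position 4 ('b'): matches sub[1] = 'b'
  Position 5 ('b'): no match needed
  Position 6 ('c'): no match needed
  Position 7 ('a'): no match needed
Only matched 2/4 characters => not a subsequence

0


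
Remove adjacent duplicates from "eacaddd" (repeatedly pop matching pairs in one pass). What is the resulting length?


Input: eacaddd
Stack-based adjacent duplicate removal:
  Read 'e': push. Stack: e
  Read 'a': push. Stack: ea
  Read 'c': push. Stack: eac
  Read 'a': push. Stack: eaca
  Read 'd': push. Stack: eacad
  Read 'd': matches stack top 'd' => pop. Stack: eaca
  Read 'd': push. Stack: eacad
Final stack: "eacad" (length 5)

5


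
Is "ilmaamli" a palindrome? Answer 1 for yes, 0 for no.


Input: ilmaamli
Reversed: ilmaamli
  Compare pos 0 ('i') with pos 7 ('i'): match
  Compare pos 1 ('l') with pos 6 ('l'): match
  Compare pos 2 ('m') with pos 5 ('m'): match
  Compare pos 3 ('a') with pos 4 ('a'): match
Result: palindrome

1


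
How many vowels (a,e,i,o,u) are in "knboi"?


Input: knboi
Checking each character:
  'k' at position 0: consonant
  'n' at position 1: consonant
  'b' at position 2: consonant
  'o' at position 3: vowel (running total: 1)
  'i' at position 4: vowel (running total: 2)
Total vowels: 2

2


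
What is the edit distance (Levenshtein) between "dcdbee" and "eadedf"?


Computing edit distance: "dcdbee" -> "eadedf"
DP table:
           e    a    d    e    d    f
      0    1    2    3    4    5    6
  d   1    1    2    2    3    4    5
  c   2    2    2    3    3    4    5
  d   3    3    3    2    3    3    4
  b   4    4    4    3    3    4    4
  e   5    4    5    4    3    4    5
  e   6    5    5    5    4    4    5
Edit distance = dp[6][6] = 5

5


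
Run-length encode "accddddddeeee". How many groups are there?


Input: accddddddeeee
Scanning for consecutive runs:
  Group 1: 'a' x 1 (positions 0-0)
  Group 2: 'c' x 2 (positions 1-2)
  Group 3: 'd' x 6 (positions 3-8)
  Group 4: 'e' x 4 (positions 9-12)
Total groups: 4

4


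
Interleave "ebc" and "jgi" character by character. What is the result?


Interleaving "ebc" and "jgi":
  Position 0: 'e' from first, 'j' from second => "ej"
  Position 1: 'b' from first, 'g' from second => "bg"
  Position 2: 'c' from first, 'i' from second => "ci"
Result: ejbgci

ejbgci


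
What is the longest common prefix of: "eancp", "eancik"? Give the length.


Words: eancp, eancik
  Position 0: all 'e' => match
  Position 1: all 'a' => match
  Position 2: all 'n' => match
  Position 3: all 'c' => match
  Position 4: ('p', 'i') => mismatch, stop
LCP = "eanc" (length 4)

4


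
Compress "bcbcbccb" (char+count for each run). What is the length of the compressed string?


Input: bcbcbccb
Runs:
  'b' x 1 => "b1"
  'c' x 1 => "c1"
  'b' x 1 => "b1"
  'c' x 1 => "c1"
  'b' x 1 => "b1"
  'c' x 2 => "c2"
  'b' x 1 => "b1"
Compressed: "b1c1b1c1b1c2b1"
Compressed length: 14

14


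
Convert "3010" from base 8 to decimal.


Input: "3010" in base 8
Positional expansion:
  Digit '3' (value 3) x 8^3 = 1536
  Digit '0' (value 0) x 8^2 = 0
  Digit '1' (value 1) x 8^1 = 8
  Digit '0' (value 0) x 8^0 = 0
Sum = 1544

1544


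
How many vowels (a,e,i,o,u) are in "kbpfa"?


Input: kbpfa
Checking each character:
  'k' at position 0: consonant
  'b' at position 1: consonant
  'p' at position 2: consonant
  'f' at position 3: consonant
  'a' at position 4: vowel (running total: 1)
Total vowels: 1

1


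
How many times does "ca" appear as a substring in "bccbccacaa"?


Searching for "ca" in "bccbccacaa"
Scanning each position:
  Position 0: "bc" => no
  Position 1: "cc" => no
  Position 2: "cb" => no
  Position 3: "bc" => no
  Position 4: "cc" => no
  Position 5: "ca" => MATCH
  Position 6: "ac" => no
  Position 7: "ca" => MATCH
  Position 8: "aa" => no
Total occurrences: 2

2


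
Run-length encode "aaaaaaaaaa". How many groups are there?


Input: aaaaaaaaaa
Scanning for consecutive runs:
  Group 1: 'a' x 10 (positions 0-9)
Total groups: 1

1


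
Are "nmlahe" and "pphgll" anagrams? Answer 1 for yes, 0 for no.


Strings: "nmlahe", "pphgll"
Sorted first:  aehlmn
Sorted second: ghllpp
Differ at position 0: 'a' vs 'g' => not anagrams

0


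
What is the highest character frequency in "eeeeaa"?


Input: eeeeaa
Character counts:
  'a': 2
  'e': 4
Maximum frequency: 4

4


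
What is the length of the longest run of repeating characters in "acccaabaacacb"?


Input: "acccaabaacacb"
Scanning for longest run:
  Position 1 ('c'): new char, reset run to 1
  Position 2 ('c'): continues run of 'c', length=2
  Position 3 ('c'): continues run of 'c', length=3
  Position 4 ('a'): new char, reset run to 1
  Position 5 ('a'): continues run of 'a', length=2
  Position 6 ('b'): new char, reset run to 1
  Position 7 ('a'): new char, reset run to 1
  Position 8 ('a'): continues run of 'a', length=2
  Position 9 ('c'): new char, reset run to 1
  Position 10 ('a'): new char, reset run to 1
  Position 11 ('c'): new char, reset run to 1
  Position 12 ('b'): new char, reset run to 1
Longest run: 'c' with length 3

3


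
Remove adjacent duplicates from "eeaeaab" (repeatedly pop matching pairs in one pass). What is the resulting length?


Input: eeaeaab
Stack-based adjacent duplicate removal:
  Read 'e': push. Stack: e
  Read 'e': matches stack top 'e' => pop. Stack: (empty)
  Read 'a': push. Stack: a
  Read 'e': push. Stack: ae
  Read 'a': push. Stack: aea
  Read 'a': matches stack top 'a' => pop. Stack: ae
  Read 'b': push. Stack: aeb
Final stack: "aeb" (length 3)

3


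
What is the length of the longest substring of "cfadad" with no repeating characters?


Input: "cfadad"
Sliding window (track last position of each char):
  Position 0 ('c'): window [0,0] length 1 -- new best
  Position 1 ('f'): window [0,1] length 2 -- new best
  Position 2 ('a'): window [0,2] length 3 -- new best
  Position 3 ('d'): window [0,3] length 4 -- new best
  Position 4 ('a'): repeat (last at 2), move window start to 3
  Position 4 ('a'): window [3,4] length 2
  Position 5 ('d'): repeat (last at 3), move window start to 4
  Position 5 ('d'): window [4,5] length 2
Longest substring with no repeats: "cfad" with length 4

4


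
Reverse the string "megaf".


Input: megaf
Reading characters right to left:
  Position 4: 'f'
  Position 3: 'a'
  Position 2: 'g'
  Position 1: 'e'
  Position 0: 'm'
Reversed: fagem

fagem


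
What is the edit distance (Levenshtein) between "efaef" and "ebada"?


Computing edit distance: "efaef" -> "ebada"
DP table:
           e    b    a    d    a
      0    1    2    3    4    5
  e   1    0    1    2    3    4
  f   2    1    1    2    3    4
  a   3    2    2    1    2    3
  e   4    3    3    2    2    3
  f   5    4    4    3    3    3
Edit distance = dp[5][5] = 3

3


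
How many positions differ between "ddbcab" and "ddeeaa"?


Comparing "ddbcab" and "ddeeaa" position by position:
  Position 0: 'd' vs 'd' => same
  Position 1: 'd' vs 'd' => same
  Position 2: 'b' vs 'e' => DIFFER
  Position 3: 'c' vs 'e' => DIFFER
  Position 4: 'a' vs 'a' => same
  Position 5: 'b' vs 'a' => DIFFER
Positions that differ: 3

3


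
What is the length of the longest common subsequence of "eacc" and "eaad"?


LCS of "eacc" and "eaad"
DP table:
           e    a    a    d
      0    0    0    0    0
  e   0    1    1    1    1
  a   0    1    2    2    2
  c   0    1    2    2    2
  c   0    1    2    2    2
LCS length = dp[4][4] = 2

2


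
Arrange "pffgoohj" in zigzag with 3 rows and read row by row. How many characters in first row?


Zigzag "pffgoohj" into 3 rows:
Placing characters:
  'p' => row 0
  'f' => row 1
  'f' => row 2
  'g' => row 1
  'o' => row 0
  'o' => row 1
  'h' => row 2
  'j' => row 1
Rows:
  Row 0: "po"
  Row 1: "fgoj"
  Row 2: "fh"
First row length: 2

2


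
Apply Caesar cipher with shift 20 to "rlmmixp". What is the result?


Caesar cipher: shift "rlmmixp" by 20
  'r' (pos 17) + 20 = pos 11 = 'l'
  'l' (pos 11) + 20 = pos 5 = 'f'
  'm' (pos 12) + 20 = pos 6 = 'g'
  'm' (pos 12) + 20 = pos 6 = 'g'
  'i' (pos 8) + 20 = pos 2 = 'c'
  'x' (pos 23) + 20 = pos 17 = 'r'
  'p' (pos 15) + 20 = pos 9 = 'j'
Result: lfggcrj

lfggcrj


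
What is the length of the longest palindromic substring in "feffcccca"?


Input: "feffcccca"
Checking substrings for palindromes:
  [4:8] "cccc" (len 4) => palindrome
  [0:3] "fef" (len 3) => palindrome
  [4:7] "ccc" (len 3) => palindrome
  [5:8] "ccc" (len 3) => palindrome
  [2:4] "ff" (len 2) => palindrome
  [4:6] "cc" (len 2) => palindrome
Longest palindromic substring: "cccc" with length 4

4


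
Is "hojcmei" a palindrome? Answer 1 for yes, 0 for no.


Input: hojcmei
Reversed: iemcjoh
  Compare pos 0 ('h') with pos 6 ('i'): MISMATCH
  Compare pos 1 ('o') with pos 5 ('e'): MISMATCH
  Compare pos 2 ('j') with pos 4 ('m'): MISMATCH
Result: not a palindrome

0


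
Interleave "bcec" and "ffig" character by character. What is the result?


Interleaving "bcec" and "ffig":
  Position 0: 'b' from first, 'f' from second => "bf"
  Position 1: 'c' from first, 'f' from second => "cf"
  Position 2: 'e' from first, 'i' from second => "ei"
  Position 3: 'c' from first, 'g' from second => "cg"
Result: bfcfeicg

bfcfeicg


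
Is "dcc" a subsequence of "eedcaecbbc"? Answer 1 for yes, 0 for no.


Check if "dcc" is a subsequence of "eedcaecbbc"
Greedy scan:
  Position 0 ('e'): no match needed
  Position 1 ('e'): no match needed
  Position 2 ('d'): matches sub[0] = 'd'
  Position 3 ('c'): matches sub[1] = 'c'
  Position 4 ('a'): no match needed
  Position 5 ('e'): no match needed
  Position 6 ('c'): matches sub[2] = 'c'
  Position 7 ('b'): no match needed
  Position 8 ('b'): no match needed
  Position 9 ('c'): no match needed
All 3 characters matched => is a subsequence

1


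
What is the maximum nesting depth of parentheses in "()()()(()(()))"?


Input: "()()()(()(()))"
Tracking depth:
  Position 0 '(': depth becomes 1
  Position 1 ')': depth becomes 0
  Position 2 '(': depth becomes 1
  Position 3 ')': depth becomes 0
  Position 4 '(': depth becomes 1
  Position 5 ')': depth becomes 0
  Position 6 '(': depth becomes 1
  Position 7 '(': depth becomes 2
  Position 8 ')': depth becomes 1
  Position 9 '(': depth becomes 2
  Position 10 '(': depth becomes 3
  Position 11 ')': depth becomes 2
  Position 12 ')': depth becomes 1
  Position 13 ')': depth becomes 0
Maximum depth reached: 3

3


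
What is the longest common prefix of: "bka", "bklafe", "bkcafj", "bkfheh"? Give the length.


Words: bka, bklafe, bkcafj, bkfheh
  Position 0: all 'b' => match
  Position 1: all 'k' => match
  Position 2: ('a', 'l', 'c', 'f') => mismatch, stop
LCP = "bk" (length 2)

2


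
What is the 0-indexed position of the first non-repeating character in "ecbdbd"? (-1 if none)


Input: ecbdbd
Character frequencies:
  'b': 2
  'c': 1
  'd': 2
  'e': 1
Scanning left to right for freq == 1:
  Position 0 ('e'): unique! => answer = 0

0


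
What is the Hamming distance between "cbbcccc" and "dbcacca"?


Comparing "cbbcccc" and "dbcacca" position by position:
  Position 0: 'c' vs 'd' => differ
  Position 1: 'b' vs 'b' => same
  Position 2: 'b' vs 'c' => differ
  Position 3: 'c' vs 'a' => differ
  Position 4: 'c' vs 'c' => same
  Position 5: 'c' vs 'c' => same
  Position 6: 'c' vs 'a' => differ
Total differences (Hamming distance): 4

4


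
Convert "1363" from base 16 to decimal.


Input: "1363" in base 16
Positional expansion:
  Digit '1' (value 1) x 16^3 = 4096
  Digit '3' (value 3) x 16^2 = 768
  Digit '6' (value 6) x 16^1 = 96
  Digit '3' (value 3) x 16^0 = 3
Sum = 4963

4963


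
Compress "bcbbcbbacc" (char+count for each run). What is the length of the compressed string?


Input: bcbbcbbacc
Runs:
  'b' x 1 => "b1"
  'c' x 1 => "c1"
  'b' x 2 => "b2"
  'c' x 1 => "c1"
  'b' x 2 => "b2"
  'a' x 1 => "a1"
  'c' x 2 => "c2"
Compressed: "b1c1b2c1b2a1c2"
Compressed length: 14

14


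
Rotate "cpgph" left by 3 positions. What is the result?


Input: "cpgph", rotate left by 3
First 3 characters: "cpg"
Remaining characters: "ph"
Concatenate remaining + first: "ph" + "cpg" = "phcpg"

phcpg


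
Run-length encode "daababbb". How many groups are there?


Input: daababbb
Scanning for consecutive runs:
  Group 1: 'd' x 1 (positions 0-0)
  Group 2: 'a' x 2 (positions 1-2)
  Group 3: 'b' x 1 (positions 3-3)
  Group 4: 'a' x 1 (positions 4-4)
  Group 5: 'b' x 3 (positions 5-7)
Total groups: 5

5


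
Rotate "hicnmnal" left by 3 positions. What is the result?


Input: "hicnmnal", rotate left by 3
First 3 characters: "hic"
Remaining characters: "nmnal"
Concatenate remaining + first: "nmnal" + "hic" = "nmnalhic"

nmnalhic


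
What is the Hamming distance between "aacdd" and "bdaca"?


Comparing "aacdd" and "bdaca" position by position:
  Position 0: 'a' vs 'b' => differ
  Position 1: 'a' vs 'd' => differ
  Position 2: 'c' vs 'a' => differ
  Position 3: 'd' vs 'c' => differ
  Position 4: 'd' vs 'a' => differ
Total differences (Hamming distance): 5

5


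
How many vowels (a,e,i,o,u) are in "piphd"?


Input: piphd
Checking each character:
  'p' at position 0: consonant
  'i' at position 1: vowel (running total: 1)
  'p' at position 2: consonant
  'h' at position 3: consonant
  'd' at position 4: consonant
Total vowels: 1

1


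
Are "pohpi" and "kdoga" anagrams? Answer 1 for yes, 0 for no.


Strings: "pohpi", "kdoga"
Sorted first:  hiopp
Sorted second: adgko
Differ at position 0: 'h' vs 'a' => not anagrams

0


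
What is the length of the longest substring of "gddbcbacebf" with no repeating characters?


Input: "gddbcbacebf"
Sliding window (track last position of each char):
  Position 0 ('g'): window [0,0] length 1 -- new best
  Position 1 ('d'): window [0,1] length 2 -- new best
  Position 2 ('d'): repeat (last at 1), move window start to 2
  Position 2 ('d'): window [2,2] length 1
  Position 3 ('b'): window [2,3] length 2
  Position 4 ('c'): window [2,4] length 3 -- new best
  Position 5 ('b'): repeat (last at 3), move window start to 4
  Position 5 ('b'): window [4,5] length 2
  Position 6 ('a'): window [4,6] length 3
  Position 7 ('c'): repeat (last at 4), move window start to 5
  Position 7 ('c'): window [5,7] length 3
  Position 8 ('e'): window [5,8] length 4 -- new best
  Position 9 ('b'): repeat (last at 5), move window start to 6
  Position 9 ('b'): window [6,9] length 4
  Position 10 ('f'): window [6,10] length 5 -- new best
Longest substring with no repeats: "acebf" with length 5

5


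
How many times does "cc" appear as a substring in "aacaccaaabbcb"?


Searching for "cc" in "aacaccaaabbcb"
Scanning each position:
  Position 0: "aa" => no
  Position 1: "ac" => no
  Position 2: "ca" => no
  Position 3: "ac" => no
  Position 4: "cc" => MATCH
  Position 5: "ca" => no
  Position 6: "aa" => no
  Position 7: "aa" => no
  Position 8: "ab" => no
  Position 9: "bb" => no
  Position 10: "bc" => no
  Position 11: "cb" => no
Total occurrences: 1

1


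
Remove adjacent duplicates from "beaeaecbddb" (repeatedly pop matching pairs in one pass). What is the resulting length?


Input: beaeaecbddb
Stack-based adjacent duplicate removal:
  Read 'b': push. Stack: b
  Read 'e': push. Stack: be
  Read 'a': push. Stack: bea
  Read 'e': push. Stack: beae
  Read 'a': push. Stack: beaea
  Read 'e': push. Stack: beaeae
  Read 'c': push. Stack: beaeaec
  Read 'b': push. Stack: beaeaecb
  Read 'd': push. Stack: beaeaecbd
  Read 'd': matches stack top 'd' => pop. Stack: beaeaecb
  Read 'b': matches stack top 'b' => pop. Stack: beaeaec
Final stack: "beaeaec" (length 7)

7


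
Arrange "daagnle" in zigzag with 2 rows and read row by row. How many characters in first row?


Zigzag "daagnle" into 2 rows:
Placing characters:
  'd' => row 0
  'a' => row 1
  'a' => row 0
  'g' => row 1
  'n' => row 0
  'l' => row 1
  'e' => row 0
Rows:
  Row 0: "dane"
  Row 1: "agl"
First row length: 4

4


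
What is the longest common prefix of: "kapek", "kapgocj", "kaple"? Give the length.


Words: kapek, kapgocj, kaple
  Position 0: all 'k' => match
  Position 1: all 'a' => match
  Position 2: all 'p' => match
  Position 3: ('e', 'g', 'l') => mismatch, stop
LCP = "kap" (length 3)

3


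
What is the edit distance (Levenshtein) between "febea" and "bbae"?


Computing edit distance: "febea" -> "bbae"
DP table:
           b    b    a    e
      0    1    2    3    4
  f   1    1    2    3    4
  e   2    2    2    3    3
  b   3    2    2    3    4
  e   4    3    3    3    3
  a   5    4    4    3    4
Edit distance = dp[5][4] = 4

4


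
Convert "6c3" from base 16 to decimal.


Input: "6c3" in base 16
Positional expansion:
  Digit '6' (value 6) x 16^2 = 1536
  Digit 'c' (value 12) x 16^1 = 192
  Digit '3' (value 3) x 16^0 = 3
Sum = 1731

1731


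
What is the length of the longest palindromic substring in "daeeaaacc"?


Input: "daeeaaacc"
Checking substrings for palindromes:
  [1:5] "aeea" (len 4) => palindrome
  [4:7] "aaa" (len 3) => palindrome
  [2:4] "ee" (len 2) => palindrome
  [4:6] "aa" (len 2) => palindrome
  [5:7] "aa" (len 2) => palindrome
  [7:9] "cc" (len 2) => palindrome
Longest palindromic substring: "aeea" with length 4

4


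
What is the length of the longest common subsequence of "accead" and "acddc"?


LCS of "accead" and "acddc"
DP table:
           a    c    d    d    c
      0    0    0    0    0    0
  a   0    1    1    1    1    1
  c   0    1    2    2    2    2
  c   0    1    2    2    2    3
  e   0    1    2    2    2    3
  a   0    1    2    2    2    3
  d   0    1    2    3    3    3
LCS length = dp[6][5] = 3

3


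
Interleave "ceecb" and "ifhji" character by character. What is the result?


Interleaving "ceecb" and "ifhji":
  Position 0: 'c' from first, 'i' from second => "ci"
  Position 1: 'e' from first, 'f' from second => "ef"
  Position 2: 'e' from first, 'h' from second => "eh"
  Position 3: 'c' from first, 'j' from second => "cj"
  Position 4: 'b' from first, 'i' from second => "bi"
Result: ciefehcjbi

ciefehcjbi


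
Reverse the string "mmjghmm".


Input: mmjghmm
Reading characters right to left:
  Position 6: 'm'
  Position 5: 'm'
  Position 4: 'h'
  Position 3: 'g'
  Position 2: 'j'
  Position 1: 'm'
  Position 0: 'm'
Reversed: mmhgjmm

mmhgjmm


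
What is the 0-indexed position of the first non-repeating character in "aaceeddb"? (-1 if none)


Input: aaceeddb
Character frequencies:
  'a': 2
  'b': 1
  'c': 1
  'd': 2
  'e': 2
Scanning left to right for freq == 1:
  Position 0 ('a'): freq=2, skip
  Position 1 ('a'): freq=2, skip
  Position 2 ('c'): unique! => answer = 2

2


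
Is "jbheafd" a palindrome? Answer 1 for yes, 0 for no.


Input: jbheafd
Reversed: dfaehbj
  Compare pos 0 ('j') with pos 6 ('d'): MISMATCH
  Compare pos 1 ('b') with pos 5 ('f'): MISMATCH
  Compare pos 2 ('h') with pos 4 ('a'): MISMATCH
Result: not a palindrome

0


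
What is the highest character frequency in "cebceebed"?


Input: cebceebed
Character counts:
  'b': 2
  'c': 2
  'd': 1
  'e': 4
Maximum frequency: 4

4


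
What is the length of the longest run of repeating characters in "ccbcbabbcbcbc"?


Input: "ccbcbabbcbcbc"
Scanning for longest run:
  Position 1 ('c'): continues run of 'c', length=2
  Position 2 ('b'): new char, reset run to 1
  Position 3 ('c'): new char, reset run to 1
  Position 4 ('b'): new char, reset run to 1
  Position 5 ('a'): new char, reset run to 1
  Position 6 ('b'): new char, reset run to 1
  Position 7 ('b'): continues run of 'b', length=2
  Position 8 ('c'): new char, reset run to 1
  Position 9 ('b'): new char, reset run to 1
  Position 10 ('c'): new char, reset run to 1
  Position 11 ('b'): new char, reset run to 1
  Position 12 ('c'): new char, reset run to 1
Longest run: 'c' with length 2

2


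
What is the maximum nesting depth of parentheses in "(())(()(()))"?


Input: "(())(()(()))"
Tracking depth:
  Position 0 '(': depth becomes 1
  Position 1 '(': depth becomes 2
  Position 2 ')': depth becomes 1
  Position 3 ')': depth becomes 0
  Position 4 '(': depth becomes 1
  Position 5 '(': depth becomes 2
  Position 6 ')': depth becomes 1
  Position 7 '(': depth becomes 2
  Position 8 '(': depth becomes 3
  Position 9 ')': depth becomes 2
  Position 10 ')': depth becomes 1
  Position 11 ')': depth becomes 0
Maximum depth reached: 3

3


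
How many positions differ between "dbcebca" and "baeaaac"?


Comparing "dbcebca" and "baeaaac" position by position:
  Position 0: 'd' vs 'b' => DIFFER
  Position 1: 'b' vs 'a' => DIFFER
  Position 2: 'c' vs 'e' => DIFFER
  Position 3: 'e' vs 'a' => DIFFER
  Position 4: 'b' vs 'a' => DIFFER
  Position 5: 'c' vs 'a' => DIFFER
  Position 6: 'a' vs 'c' => DIFFER
Positions that differ: 7

7


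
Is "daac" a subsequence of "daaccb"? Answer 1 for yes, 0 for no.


Check if "daac" is a subsequence of "daaccb"
Greedy scan:
  Position 0 ('d'): matches sub[0] = 'd'
  Position 1 ('a'): matches sub[1] = 'a'
  Position 2 ('a'): matches sub[2] = 'a'
  Position 3 ('c'): matches sub[3] = 'c'
  Position 4 ('c'): no match needed
  Position 5 ('b'): no match needed
All 4 characters matched => is a subsequence

1


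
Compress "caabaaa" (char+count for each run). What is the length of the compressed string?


Input: caabaaa
Runs:
  'c' x 1 => "c1"
  'a' x 2 => "a2"
  'b' x 1 => "b1"
  'a' x 3 => "a3"
Compressed: "c1a2b1a3"
Compressed length: 8

8


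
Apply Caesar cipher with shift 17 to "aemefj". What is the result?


Caesar cipher: shift "aemefj" by 17
  'a' (pos 0) + 17 = pos 17 = 'r'
  'e' (pos 4) + 17 = pos 21 = 'v'
  'm' (pos 12) + 17 = pos 3 = 'd'
  'e' (pos 4) + 17 = pos 21 = 'v'
  'f' (pos 5) + 17 = pos 22 = 'w'
  'j' (pos 9) + 17 = pos 0 = 'a'
Result: rvdvwa

rvdvwa


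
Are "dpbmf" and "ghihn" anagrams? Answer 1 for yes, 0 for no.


Strings: "dpbmf", "ghihn"
Sorted first:  bdfmp
Sorted second: ghhin
Differ at position 0: 'b' vs 'g' => not anagrams

0


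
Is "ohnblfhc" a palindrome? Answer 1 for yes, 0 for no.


Input: ohnblfhc
Reversed: chflbnho
  Compare pos 0 ('o') with pos 7 ('c'): MISMATCH
  Compare pos 1 ('h') with pos 6 ('h'): match
  Compare pos 2 ('n') with pos 5 ('f'): MISMATCH
  Compare pos 3 ('b') with pos 4 ('l'): MISMATCH
Result: not a palindrome

0


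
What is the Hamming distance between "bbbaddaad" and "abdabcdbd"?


Comparing "bbbaddaad" and "abdabcdbd" position by position:
  Position 0: 'b' vs 'a' => differ
  Position 1: 'b' vs 'b' => same
  Position 2: 'b' vs 'd' => differ
  Position 3: 'a' vs 'a' => same
  Position 4: 'd' vs 'b' => differ
  Position 5: 'd' vs 'c' => differ
  Position 6: 'a' vs 'd' => differ
  Position 7: 'a' vs 'b' => differ
  Position 8: 'd' vs 'd' => same
Total differences (Hamming distance): 6

6


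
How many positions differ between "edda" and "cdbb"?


Comparing "edda" and "cdbb" position by position:
  Position 0: 'e' vs 'c' => DIFFER
  Position 1: 'd' vs 'd' => same
  Position 2: 'd' vs 'b' => DIFFER
  Position 3: 'a' vs 'b' => DIFFER
Positions that differ: 3

3


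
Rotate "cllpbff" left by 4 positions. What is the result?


Input: "cllpbff", rotate left by 4
First 4 characters: "cllp"
Remaining characters: "bff"
Concatenate remaining + first: "bff" + "cllp" = "bffcllp"

bffcllp


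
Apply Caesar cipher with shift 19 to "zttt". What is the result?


Caesar cipher: shift "zttt" by 19
  'z' (pos 25) + 19 = pos 18 = 's'
  't' (pos 19) + 19 = pos 12 = 'm'
  't' (pos 19) + 19 = pos 12 = 'm'
  't' (pos 19) + 19 = pos 12 = 'm'
Result: smmm

smmm


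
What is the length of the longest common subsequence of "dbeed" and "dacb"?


LCS of "dbeed" and "dacb"
DP table:
           d    a    c    b
      0    0    0    0    0
  d   0    1    1    1    1
  b   0    1    1    1    2
  e   0    1    1    1    2
  e   0    1    1    1    2
  d   0    1    1    1    2
LCS length = dp[5][4] = 2

2


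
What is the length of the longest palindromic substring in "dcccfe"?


Input: "dcccfe"
Checking substrings for palindromes:
  [1:4] "ccc" (len 3) => palindrome
  [1:3] "cc" (len 2) => palindrome
  [2:4] "cc" (len 2) => palindrome
Longest palindromic substring: "ccc" with length 3

3


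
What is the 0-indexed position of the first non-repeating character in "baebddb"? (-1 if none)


Input: baebddb
Character frequencies:
  'a': 1
  'b': 3
  'd': 2
  'e': 1
Scanning left to right for freq == 1:
  Position 0 ('b'): freq=3, skip
  Position 1 ('a'): unique! => answer = 1

1


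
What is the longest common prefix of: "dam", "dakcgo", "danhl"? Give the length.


Words: dam, dakcgo, danhl
  Position 0: all 'd' => match
  Position 1: all 'a' => match
  Position 2: ('m', 'k', 'n') => mismatch, stop
LCP = "da" (length 2)

2


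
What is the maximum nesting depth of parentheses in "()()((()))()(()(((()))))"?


Input: "()()((()))()(()(((()))))"
Tracking depth:
  Position 0 '(': depth becomes 1
  Position 1 ')': depth becomes 0
  Position 2 '(': depth becomes 1
  Position 3 ')': depth becomes 0
  Position 4 '(': depth becomes 1
  Position 5 '(': depth becomes 2
  Position 6 '(': depth becomes 3
  Position 7 ')': depth becomes 2
  Position 8 ')': depth becomes 1
  Position 9 ')': depth becomes 0
  Position 10 '(': depth becomes 1
  Position 11 ')': depth becomes 0
  Position 12 '(': depth becomes 1
  Position 13 '(': depth becomes 2
  Position 14 ')': depth becomes 1
  Position 15 '(': depth becomes 2
  Position 16 '(': depth becomes 3
  Position 17 '(': depth becomes 4
  Position 18 '(': depth becomes 5
  Position 19 ')': depth becomes 4
  Position 20 ')': depth becomes 3
  Position 21 ')': depth becomes 2
  Position 22 ')': depth becomes 1
  Position 23 ')': depth becomes 0
Maximum depth reached: 5

5


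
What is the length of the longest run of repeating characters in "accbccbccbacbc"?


Input: "accbccbccbacbc"
Scanning for longest run:
  Position 1 ('c'): new char, reset run to 1
  Position 2 ('c'): continues run of 'c', length=2
  Position 3 ('b'): new char, reset run to 1
  Position 4 ('c'): new char, reset run to 1
  Position 5 ('c'): continues run of 'c', length=2
  Position 6 ('b'): new char, reset run to 1
  Position 7 ('c'): new char, reset run to 1
  Position 8 ('c'): continues run of 'c', length=2
  Position 9 ('b'): new char, reset run to 1
  Position 10 ('a'): new char, reset run to 1
  Position 11 ('c'): new char, reset run to 1
  Position 12 ('b'): new char, reset run to 1
  Position 13 ('c'): new char, reset run to 1
Longest run: 'c' with length 2

2


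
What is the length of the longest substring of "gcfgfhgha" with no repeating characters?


Input: "gcfgfhgha"
Sliding window (track last position of each char):
  Position 0 ('g'): window [0,0] length 1 -- new best
  Position 1 ('c'): window [0,1] length 2 -- new best
  Position 2 ('f'): window [0,2] length 3 -- new best
  Position 3 ('g'): repeat (last at 0), move window start to 1
  Position 3 ('g'): window [1,3] length 3
  Position 4 ('f'): repeat (last at 2), move window start to 3
  Position 4 ('f'): window [3,4] length 2
  Position 5 ('h'): window [3,5] length 3
  Position 6 ('g'): repeat (last at 3), move window start to 4
  Position 6 ('g'): window [4,6] length 3
  Position 7 ('h'): repeat (last at 5), move window start to 6
  Position 7 ('h'): window [6,7] length 2
  Position 8 ('a'): window [6,8] length 3
Longest substring with no repeats: "gcf" with length 3

3


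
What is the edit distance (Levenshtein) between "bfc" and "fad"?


Computing edit distance: "bfc" -> "fad"
DP table:
           f    a    d
      0    1    2    3
  b   1    1    2    3
  f   2    1    2    3
  c   3    2    2    3
Edit distance = dp[3][3] = 3

3


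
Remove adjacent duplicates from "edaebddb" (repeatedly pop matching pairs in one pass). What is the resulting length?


Input: edaebddb
Stack-based adjacent duplicate removal:
  Read 'e': push. Stack: e
  Read 'd': push. Stack: ed
  Read 'a': push. Stack: eda
  Read 'e': push. Stack: edae
  Read 'b': push. Stack: edaeb
  Read 'd': push. Stack: edaebd
  Read 'd': matches stack top 'd' => pop. Stack: edaeb
  Read 'b': matches stack top 'b' => pop. Stack: edae
Final stack: "edae" (length 4)

4


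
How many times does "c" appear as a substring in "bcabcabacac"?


Searching for "c" in "bcabcabacac"
Scanning each position:
  Position 0: "b" => no
  Position 1: "c" => MATCH
  Position 2: "a" => no
  Position 3: "b" => no
  Position 4: "c" => MATCH
  Position 5: "a" => no
  Position 6: "b" => no
  Position 7: "a" => no
  Position 8: "c" => MATCH
  Position 9: "a" => no
  Position 10: "c" => MATCH
Total occurrences: 4

4


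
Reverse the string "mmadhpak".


Input: mmadhpak
Reading characters right to left:
  Position 7: 'k'
  Position 6: 'a'
  Position 5: 'p'
  Position 4: 'h'
  Position 3: 'd'
  Position 2: 'a'
  Position 1: 'm'
  Position 0: 'm'
Reversed: kaphdamm

kaphdamm


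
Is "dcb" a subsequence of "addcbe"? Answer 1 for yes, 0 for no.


Check if "dcb" is a subsequence of "addcbe"
Greedy scan:
  Position 0 ('a'): no match needed
  Position 1 ('d'): matches sub[0] = 'd'
  Position 2 ('d'): no match needed
  Position 3 ('c'): matches sub[1] = 'c'
  Position 4 ('b'): matches sub[2] = 'b'
  Position 5 ('e'): no match needed
All 3 characters matched => is a subsequence

1


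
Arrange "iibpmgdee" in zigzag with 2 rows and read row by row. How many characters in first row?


Zigzag "iibpmgdee" into 2 rows:
Placing characters:
  'i' => row 0
  'i' => row 1
  'b' => row 0
  'p' => row 1
  'm' => row 0
  'g' => row 1
  'd' => row 0
  'e' => row 1
  'e' => row 0
Rows:
  Row 0: "ibmde"
  Row 1: "ipge"
First row length: 5

5


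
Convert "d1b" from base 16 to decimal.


Input: "d1b" in base 16
Positional expansion:
  Digit 'd' (value 13) x 16^2 = 3328
  Digit '1' (value 1) x 16^1 = 16
  Digit 'b' (value 11) x 16^0 = 11
Sum = 3355

3355


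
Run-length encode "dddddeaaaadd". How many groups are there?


Input: dddddeaaaadd
Scanning for consecutive runs:
  Group 1: 'd' x 5 (positions 0-4)
  Group 2: 'e' x 1 (positions 5-5)
  Group 3: 'a' x 4 (positions 6-9)
  Group 4: 'd' x 2 (positions 10-11)
Total groups: 4

4


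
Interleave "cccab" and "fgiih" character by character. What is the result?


Interleaving "cccab" and "fgiih":
  Position 0: 'c' from first, 'f' from second => "cf"
  Position 1: 'c' from first, 'g' from second => "cg"
  Position 2: 'c' from first, 'i' from second => "ci"
  Position 3: 'a' from first, 'i' from second => "ai"
  Position 4: 'b' from first, 'h' from second => "bh"
Result: cfcgciaibh

cfcgciaibh


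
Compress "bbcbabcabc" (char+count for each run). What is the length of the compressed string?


Input: bbcbabcabc
Runs:
  'b' x 2 => "b2"
  'c' x 1 => "c1"
  'b' x 1 => "b1"
  'a' x 1 => "a1"
  'b' x 1 => "b1"
  'c' x 1 => "c1"
  'a' x 1 => "a1"
  'b' x 1 => "b1"
  'c' x 1 => "c1"
Compressed: "b2c1b1a1b1c1a1b1c1"
Compressed length: 18

18


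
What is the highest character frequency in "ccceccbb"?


Input: ccceccbb
Character counts:
  'b': 2
  'c': 5
  'e': 1
Maximum frequency: 5

5


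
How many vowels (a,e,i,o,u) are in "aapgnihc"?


Input: aapgnihc
Checking each character:
  'a' at position 0: vowel (running total: 1)
  'a' at position 1: vowel (running total: 2)
  'p' at position 2: consonant
  'g' at position 3: consonant
  'n' at position 4: consonant
  'i' at position 5: vowel (running total: 3)
  'h' at position 6: consonant
  'c' at position 7: consonant
Total vowels: 3

3


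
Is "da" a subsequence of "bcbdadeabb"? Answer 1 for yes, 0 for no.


Check if "da" is a subsequence of "bcbdadeabb"
Greedy scan:
  Position 0 ('b'): no match needed
  Position 1 ('c'): no match needed
  Position 2 ('b'): no match needed
  Position 3 ('d'): matches sub[0] = 'd'
  Position 4 ('a'): matches sub[1] = 'a'
  Position 5 ('d'): no match needed
  Position 6 ('e'): no match needed
  Position 7 ('a'): no match needed
  Position 8 ('b'): no match needed
  Position 9 ('b'): no match needed
All 2 characters matched => is a subsequence

1


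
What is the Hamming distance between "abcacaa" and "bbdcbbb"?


Comparing "abcacaa" and "bbdcbbb" position by position:
  Position 0: 'a' vs 'b' => differ
  Position 1: 'b' vs 'b' => same
  Position 2: 'c' vs 'd' => differ
  Position 3: 'a' vs 'c' => differ
  Position 4: 'c' vs 'b' => differ
  Position 5: 'a' vs 'b' => differ
  Position 6: 'a' vs 'b' => differ
Total differences (Hamming distance): 6

6


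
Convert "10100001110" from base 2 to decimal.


Input: "10100001110" in base 2
Positional expansion:
  Digit '1' (value 1) x 2^10 = 1024
  Digit '0' (value 0) x 2^9 = 0
  Digit '1' (value 1) x 2^8 = 256
  Digit '0' (value 0) x 2^7 = 0
  Digit '0' (value 0) x 2^6 = 0
  Digit '0' (value 0) x 2^5 = 0
  Digit '0' (value 0) x 2^4 = 0
  Digit '1' (value 1) x 2^3 = 8
  Digit '1' (value 1) x 2^2 = 4
  Digit '1' (value 1) x 2^1 = 2
  Digit '0' (value 0) x 2^0 = 0
Sum = 1294

1294


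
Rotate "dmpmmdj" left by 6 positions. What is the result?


Input: "dmpmmdj", rotate left by 6
First 6 characters: "dmpmmd"
Remaining characters: "j"
Concatenate remaining + first: "j" + "dmpmmd" = "jdmpmmd"

jdmpmmd


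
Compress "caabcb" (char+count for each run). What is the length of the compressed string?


Input: caabcb
Runs:
  'c' x 1 => "c1"
  'a' x 2 => "a2"
  'b' x 1 => "b1"
  'c' x 1 => "c1"
  'b' x 1 => "b1"
Compressed: "c1a2b1c1b1"
Compressed length: 10

10


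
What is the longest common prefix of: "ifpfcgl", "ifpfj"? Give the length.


Words: ifpfcgl, ifpfj
  Position 0: all 'i' => match
  Position 1: all 'f' => match
  Position 2: all 'p' => match
  Position 3: all 'f' => match
  Position 4: ('c', 'j') => mismatch, stop
LCP = "ifpf" (length 4)

4


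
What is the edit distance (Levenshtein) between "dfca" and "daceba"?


Computing edit distance: "dfca" -> "daceba"
DP table:
           d    a    c    e    b    a
      0    1    2    3    4    5    6
  d   1    0    1    2    3    4    5
  f   2    1    1    2    3    4    5
  c   3    2    2    1    2    3    4
  a   4    3    2    2    2    3    3
Edit distance = dp[4][6] = 3

3


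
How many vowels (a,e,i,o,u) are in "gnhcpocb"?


Input: gnhcpocb
Checking each character:
  'g' at position 0: consonant
  'n' at position 1: consonant
  'h' at position 2: consonant
  'c' at position 3: consonant
  'p' at position 4: consonant
  'o' at position 5: vowel (running total: 1)
  'c' at position 6: consonant
  'b' at position 7: consonant
Total vowels: 1

1


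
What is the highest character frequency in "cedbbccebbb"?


Input: cedbbccebbb
Character counts:
  'b': 5
  'c': 3
  'd': 1
  'e': 2
Maximum frequency: 5

5


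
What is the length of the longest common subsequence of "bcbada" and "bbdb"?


LCS of "bcbada" and "bbdb"
DP table:
           b    b    d    b
      0    0    0    0    0
  b   0    1    1    1    1
  c   0    1    1    1    1
  b   0    1    2    2    2
  a   0    1    2    2    2
  d   0    1    2    3    3
  a   0    1    2    3    3
LCS length = dp[6][4] = 3

3


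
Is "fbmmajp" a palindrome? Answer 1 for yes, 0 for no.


Input: fbmmajp
Reversed: pjammbf
  Compare pos 0 ('f') with pos 6 ('p'): MISMATCH
  Compare pos 1 ('b') with pos 5 ('j'): MISMATCH
  Compare pos 2 ('m') with pos 4 ('a'): MISMATCH
Result: not a palindrome

0


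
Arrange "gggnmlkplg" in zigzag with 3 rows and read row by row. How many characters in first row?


Zigzag "gggnmlkplg" into 3 rows:
Placing characters:
  'g' => row 0
  'g' => row 1
  'g' => row 2
  'n' => row 1
  'm' => row 0
  'l' => row 1
  'k' => row 2
  'p' => row 1
  'l' => row 0
  'g' => row 1
Rows:
  Row 0: "gml"
  Row 1: "gnlpg"
  Row 2: "gk"
First row length: 3

3
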